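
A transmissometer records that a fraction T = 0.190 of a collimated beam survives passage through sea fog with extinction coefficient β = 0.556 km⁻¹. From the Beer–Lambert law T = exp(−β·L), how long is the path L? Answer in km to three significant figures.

Beer–Lambert: T = exp(−βL) ⇒ L = −ln(T)/β = −ln(0.190)/0.556 = 1.6607/0.556 = 2.987 km.

2.99 km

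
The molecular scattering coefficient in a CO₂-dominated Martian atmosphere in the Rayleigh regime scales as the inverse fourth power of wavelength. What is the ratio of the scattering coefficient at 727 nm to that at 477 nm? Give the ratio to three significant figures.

Rayleigh scattering ∝ λ⁻⁴, so the ratio of coefficients is the inverse fourth power of the wavelength ratio.
σ(727)/σ(477) = (477/727)⁴ = (0.6561)⁴ = 0.1853.

0.185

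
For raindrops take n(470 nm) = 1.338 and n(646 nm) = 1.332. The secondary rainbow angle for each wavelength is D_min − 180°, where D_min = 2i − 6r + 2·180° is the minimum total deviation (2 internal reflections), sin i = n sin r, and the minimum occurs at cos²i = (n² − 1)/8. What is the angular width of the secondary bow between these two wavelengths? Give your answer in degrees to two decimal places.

At 470 nm (n = 1.338): cos²i = 0.09878 → i = 71.682°, r = 45.195°, D_min = 232.193°, rainbow angle = 52.193°.
At 646 nm (n = 1.332): cos²i = 0.09678 → i = 71.875°, r = 45.520°, D_min = 230.628°, rainbow angle = 50.628°.
Angular width = |52.193° − 50.628°| = 1.564°.

1.56°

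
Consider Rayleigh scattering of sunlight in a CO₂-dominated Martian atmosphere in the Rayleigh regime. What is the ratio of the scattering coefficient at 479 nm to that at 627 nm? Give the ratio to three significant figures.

Rayleigh scattering ∝ λ⁻⁴, so the ratio of coefficients is the inverse fourth power of the wavelength ratio.
σ(479)/σ(627) = (627/479)⁴ = (1.3090)⁴ = 2.936.

2.94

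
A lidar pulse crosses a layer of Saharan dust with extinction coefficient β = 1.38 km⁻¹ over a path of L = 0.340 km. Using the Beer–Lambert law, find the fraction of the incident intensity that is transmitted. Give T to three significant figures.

0.626

τ = β·L = 1.38 × 0.340 = 0.4692.
T = exp(−0.4692) = 0.6255.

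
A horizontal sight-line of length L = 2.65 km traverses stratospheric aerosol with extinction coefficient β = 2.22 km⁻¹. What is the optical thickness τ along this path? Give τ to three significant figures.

5.88

τ = β·L = 2.22 × 2.65 = 5.8830.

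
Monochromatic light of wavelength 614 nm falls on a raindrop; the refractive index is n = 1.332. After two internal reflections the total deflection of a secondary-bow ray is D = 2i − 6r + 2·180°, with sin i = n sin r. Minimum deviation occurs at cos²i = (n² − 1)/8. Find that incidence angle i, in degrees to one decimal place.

cos²i = (1.332² − 1)/8 = (1.77422 − 1)/8 = 0.09678.
cos i = 0.31109, so i = 71.875°.

71.9°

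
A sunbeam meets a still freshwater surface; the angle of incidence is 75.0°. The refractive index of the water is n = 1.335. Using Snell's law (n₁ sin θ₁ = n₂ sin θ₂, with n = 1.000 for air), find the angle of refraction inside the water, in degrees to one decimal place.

Snell: sin θ_r = sin θ_i / n = sin 75.0° / 1.335 = 0.9659 / 1.335 = 0.7235.
θ_r = arcsin(0.7235) = 46.35°.

46.3°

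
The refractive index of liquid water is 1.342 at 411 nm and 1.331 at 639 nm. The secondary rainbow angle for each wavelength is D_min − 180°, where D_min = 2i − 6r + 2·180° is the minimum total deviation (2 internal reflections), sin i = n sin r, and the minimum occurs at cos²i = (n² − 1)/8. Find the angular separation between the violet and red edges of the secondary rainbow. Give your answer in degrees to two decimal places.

At 411 nm (n = 1.342): cos²i = 0.10012 → i = 71.554°, r = 44.981°, D_min = 233.222°, rainbow angle = 53.222°.
At 639 nm (n = 1.331): cos²i = 0.09645 → i = 71.907°, r = 45.575°, D_min = 230.365°, rainbow angle = 50.365°.
Angular width = |53.222° − 50.365°| = 2.857°.

2.86°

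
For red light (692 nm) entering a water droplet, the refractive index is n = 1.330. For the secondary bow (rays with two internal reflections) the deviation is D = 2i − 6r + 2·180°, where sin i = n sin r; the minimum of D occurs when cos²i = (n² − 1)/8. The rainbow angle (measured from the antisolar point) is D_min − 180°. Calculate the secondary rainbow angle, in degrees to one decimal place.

cos²i = (1.76890 − 1)/8 = 0.09611; i = arccos(0.31002) = 71.940°.
sin r = sin 71.940°/1.330 = 0.71483; r = 45.630°.
D_min = 2·71.940° − 6·45.630° + 360° = 230.101°.
Rainbow angle = D_min − 180° = 50.101°.

50.1°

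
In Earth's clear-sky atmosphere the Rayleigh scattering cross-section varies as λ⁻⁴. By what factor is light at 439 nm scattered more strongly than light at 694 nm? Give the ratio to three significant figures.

Rayleigh scattering ∝ λ⁻⁴, so the ratio of coefficients is the inverse fourth power of the wavelength ratio.
σ(439)/σ(694) = (694/439)⁴ = (1.5809)⁴ = 6.246.

6.25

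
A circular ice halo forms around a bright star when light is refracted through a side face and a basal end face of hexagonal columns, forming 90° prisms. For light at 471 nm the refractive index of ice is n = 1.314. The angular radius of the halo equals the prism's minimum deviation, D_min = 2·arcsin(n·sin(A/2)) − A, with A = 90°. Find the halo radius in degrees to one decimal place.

n·sin(A/2) = 1.314 × sin 45° = 1.314 × 0.7071 = 0.9291.
D_min = 2·arcsin(0.9291) − 90° = 2 × 68.301° − 90° = 46.602°.

46.6°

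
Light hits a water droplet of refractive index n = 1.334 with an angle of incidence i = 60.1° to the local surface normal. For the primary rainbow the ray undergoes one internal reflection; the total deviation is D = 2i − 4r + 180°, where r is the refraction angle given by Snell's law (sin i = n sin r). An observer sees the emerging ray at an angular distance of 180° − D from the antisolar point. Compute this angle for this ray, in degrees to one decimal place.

sin r = sin 60.1° / 1.334 = 0.8669/1.334 = 0.6498; r = 40.53°.
D = 2·60.1° − 4·40.53° + 180° = 120.20° − 162.12° + 180° = 138.08°.
Angle from antisolar point = 180° − D = 41.92°.

41.9°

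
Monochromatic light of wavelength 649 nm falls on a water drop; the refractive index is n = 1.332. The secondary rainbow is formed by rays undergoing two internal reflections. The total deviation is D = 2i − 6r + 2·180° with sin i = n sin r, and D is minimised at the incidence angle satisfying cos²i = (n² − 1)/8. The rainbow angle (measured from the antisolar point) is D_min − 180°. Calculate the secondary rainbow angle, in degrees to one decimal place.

50.6°

cos²i = (1.77422 − 1)/8 = 0.09678; i = arccos(0.31109) = 71.875°.
sin r = sin 71.875°/1.332 = 0.71350; r = 45.520°.
D_min = 2·71.875° − 6·45.520° + 360° = 230.628°.
Rainbow angle = D_min − 180° = 50.628°.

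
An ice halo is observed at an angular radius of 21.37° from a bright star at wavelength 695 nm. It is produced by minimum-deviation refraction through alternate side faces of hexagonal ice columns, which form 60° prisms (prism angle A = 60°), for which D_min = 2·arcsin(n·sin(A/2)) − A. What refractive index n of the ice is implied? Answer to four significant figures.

Rearranging: n = sin((D_min + A)/2) / sin(A/2).
(D_min + A)/2 = (21.37° + 60°)/2 = 40.685°.
n = sin 40.685° / sin 30° = 0.6519 / 0.5000 = 1.3038.

1.304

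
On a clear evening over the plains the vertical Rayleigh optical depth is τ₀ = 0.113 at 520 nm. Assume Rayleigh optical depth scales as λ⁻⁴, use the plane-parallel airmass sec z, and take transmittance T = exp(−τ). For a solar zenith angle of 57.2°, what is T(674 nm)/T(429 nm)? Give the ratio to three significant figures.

Airmass: sec 57.2° = 1.8460.
τ(674 nm) = 0.113 × (520/674)⁴ × 1.8460 = 0.113 × 0.3543 × 1.8460 = 0.0739.
τ(429 nm) = 0.113 × (520/429)⁴ × 1.8460 = 0.113 × 2.1587 × 1.8460 = 0.4503.
T(674)/T(429) = exp(τ_B − τ_A) = exp(0.3764) = 1.4570.

1.46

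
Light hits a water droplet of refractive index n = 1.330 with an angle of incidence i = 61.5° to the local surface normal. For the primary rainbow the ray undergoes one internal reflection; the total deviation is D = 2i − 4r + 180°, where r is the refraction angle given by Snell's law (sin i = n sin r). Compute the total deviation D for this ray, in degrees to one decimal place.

137.6°

sin r = sin 61.5° / 1.330 = 0.8788/1.330 = 0.6608; r = 41.36°.
D = 2·61.5° − 4·41.36° + 180° = 123.00° − 165.43° + 180° = 137.57°.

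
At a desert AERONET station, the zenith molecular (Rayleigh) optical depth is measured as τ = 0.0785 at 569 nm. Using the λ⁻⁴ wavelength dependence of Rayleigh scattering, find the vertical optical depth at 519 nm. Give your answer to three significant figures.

τ(519 nm) = τ(569 nm) × (569/519)⁴ = 0.0785 × (1.0963)⁴ = 0.0785 × 1.4447 = 0.1134.

0.113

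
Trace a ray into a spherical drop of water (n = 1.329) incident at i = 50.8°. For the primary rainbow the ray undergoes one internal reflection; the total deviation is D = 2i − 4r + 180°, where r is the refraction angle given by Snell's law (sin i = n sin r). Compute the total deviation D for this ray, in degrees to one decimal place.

138.9°

sin r = sin 50.8° / 1.329 = 0.7749/1.329 = 0.5831; r = 35.67°.
D = 2·50.8° − 4·35.67° + 180° = 101.60° − 142.68° + 180° = 138.92°.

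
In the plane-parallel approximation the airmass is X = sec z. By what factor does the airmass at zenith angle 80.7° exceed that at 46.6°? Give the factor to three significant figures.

X(80.7°)/X(46.6°) = sec 80.7° / sec 46.6° = cos 46.6° / cos 80.7° = 0.6871/0.1616 = 4.2517.

4.25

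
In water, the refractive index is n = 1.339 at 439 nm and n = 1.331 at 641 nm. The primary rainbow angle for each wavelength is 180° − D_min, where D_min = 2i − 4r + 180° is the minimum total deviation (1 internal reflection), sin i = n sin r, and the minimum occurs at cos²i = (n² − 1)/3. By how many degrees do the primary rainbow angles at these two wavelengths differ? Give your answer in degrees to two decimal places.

At 439 nm (n = 1.339): cos²i = 0.26431 → i = 59.062°, r = 39.834°, D_min = 138.786°, rainbow angle = 41.214°.
At 641 nm (n = 1.331): cos²i = 0.25719 → i = 59.527°, r = 40.356°, D_min = 137.630°, rainbow angle = 42.370°.
Angular width = |41.214° − 42.370°| = 1.156°.

1.16°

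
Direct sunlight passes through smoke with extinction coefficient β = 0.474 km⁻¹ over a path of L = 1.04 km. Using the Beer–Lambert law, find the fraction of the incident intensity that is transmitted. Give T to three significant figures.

τ = β·L = 0.474 × 1.04 = 0.4930.
T = exp(−0.4930) = 0.6108.

0.611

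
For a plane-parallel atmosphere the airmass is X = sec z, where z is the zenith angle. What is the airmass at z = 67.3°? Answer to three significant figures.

2.59

X = sec z = 1/cos 67.3° = 1/0.3859 = 2.5913.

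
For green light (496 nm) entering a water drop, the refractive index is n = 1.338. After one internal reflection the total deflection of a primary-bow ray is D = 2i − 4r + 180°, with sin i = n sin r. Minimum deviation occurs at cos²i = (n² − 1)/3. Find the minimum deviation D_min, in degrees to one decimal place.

cos²i = (1.79024 − 1)/3 = 0.26341; i = arccos(0.51324) = 59.120°.
sin r = sin 59.120°/1.338 = 0.64144; r = 39.899°.
D_min = 2·59.120° − 4·39.899° + 180° = 138.643°.

138.6°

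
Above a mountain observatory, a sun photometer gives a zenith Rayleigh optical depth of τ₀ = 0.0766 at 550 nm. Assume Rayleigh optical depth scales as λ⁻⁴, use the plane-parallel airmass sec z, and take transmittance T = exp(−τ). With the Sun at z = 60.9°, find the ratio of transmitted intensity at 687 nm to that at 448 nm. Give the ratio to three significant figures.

Airmass: sec 60.9° = 2.0562.
τ(687 nm) = 0.0766 × (550/687)⁴ × 2.0562 = 0.0766 × 0.4108 × 2.0562 = 0.0647.
τ(448 nm) = 0.0766 × (550/448)⁴ × 2.0562 = 0.0766 × 2.2716 × 2.0562 = 0.3578.
T(687)/T(448) = exp(τ_B − τ_A) = exp(0.2931) = 1.3406.

1.34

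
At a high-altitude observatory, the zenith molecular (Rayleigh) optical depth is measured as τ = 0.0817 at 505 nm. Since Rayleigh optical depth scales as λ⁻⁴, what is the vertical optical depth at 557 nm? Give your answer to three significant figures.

0.0552

τ(557 nm) = τ(505 nm) × (505/557)⁴ = 0.0817 × (0.9066)⁴ = 0.0817 × 0.6757 = 0.0552.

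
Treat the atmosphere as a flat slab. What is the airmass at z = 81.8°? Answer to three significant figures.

X = sec z = 1/cos 81.8° = 1/0.1426 = 7.0112.

7.01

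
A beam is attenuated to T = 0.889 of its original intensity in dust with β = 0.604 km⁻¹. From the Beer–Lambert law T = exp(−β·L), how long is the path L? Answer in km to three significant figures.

Beer–Lambert: T = exp(−βL) ⇒ L = −ln(T)/β = −ln(0.889)/0.604 = 0.1177/0.604 = 0.1948 km.

0.195 km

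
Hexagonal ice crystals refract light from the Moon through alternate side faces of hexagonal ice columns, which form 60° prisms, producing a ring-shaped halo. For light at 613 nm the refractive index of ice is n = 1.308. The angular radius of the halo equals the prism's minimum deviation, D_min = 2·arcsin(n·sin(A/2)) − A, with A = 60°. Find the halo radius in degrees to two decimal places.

21.69°

n·sin(A/2) = 1.308 × sin 30° = 1.308 × 0.5000 = 0.6540.
D_min = 2·arcsin(0.6540) − 60° = 2 × 40.844° − 60° = 21.688°.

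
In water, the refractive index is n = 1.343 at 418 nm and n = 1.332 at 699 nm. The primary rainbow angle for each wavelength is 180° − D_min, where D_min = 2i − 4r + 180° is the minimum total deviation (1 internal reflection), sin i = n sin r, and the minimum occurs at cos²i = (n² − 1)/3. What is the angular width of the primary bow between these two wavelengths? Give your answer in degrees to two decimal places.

At 418 nm (n = 1.343): cos²i = 0.26788 → i = 58.830°, r = 39.577°, D_min = 139.354°, rainbow angle = 40.646°.
At 699 nm (n = 1.332): cos²i = 0.25807 → i = 59.469°, r = 40.290°, D_min = 137.776°, rainbow angle = 42.224°.
Angular width = |40.646° − 42.224°| = 1.578°.

1.58°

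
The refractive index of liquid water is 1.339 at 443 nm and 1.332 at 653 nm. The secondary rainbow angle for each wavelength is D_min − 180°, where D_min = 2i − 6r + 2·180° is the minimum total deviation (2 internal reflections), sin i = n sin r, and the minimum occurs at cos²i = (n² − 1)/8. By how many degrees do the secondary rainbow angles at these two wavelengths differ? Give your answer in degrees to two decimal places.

1.82°

At 443 nm (n = 1.339): cos²i = 0.09912 → i = 71.650°, r = 45.141°, D_min = 232.451°, rainbow angle = 52.451°.
At 653 nm (n = 1.332): cos²i = 0.09678 → i = 71.875°, r = 45.520°, D_min = 230.628°, rainbow angle = 50.628°.
Angular width = |52.451° − 50.628°| = 1.823°.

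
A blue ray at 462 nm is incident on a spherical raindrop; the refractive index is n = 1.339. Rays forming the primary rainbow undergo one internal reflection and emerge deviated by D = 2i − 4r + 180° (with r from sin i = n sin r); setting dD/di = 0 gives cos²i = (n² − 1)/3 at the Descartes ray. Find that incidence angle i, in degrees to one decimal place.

59.1°

cos²i = (1.339² − 1)/3 = (1.79292 − 1)/3 = 0.26431.
cos i = 0.51411, so i = 59.062°.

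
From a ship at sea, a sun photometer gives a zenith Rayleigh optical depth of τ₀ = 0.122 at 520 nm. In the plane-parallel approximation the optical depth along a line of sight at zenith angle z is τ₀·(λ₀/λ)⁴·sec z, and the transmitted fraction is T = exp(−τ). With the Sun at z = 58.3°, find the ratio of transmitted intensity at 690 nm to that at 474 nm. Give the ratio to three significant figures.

1.30

Airmass: sec 58.3° = 1.9031.
τ(690 nm) = 0.122 × (520/690)⁴ × 1.9031 = 0.122 × 0.3226 × 1.9031 = 0.0749.
τ(474 nm) = 0.122 × (520/474)⁴ × 1.9031 = 0.122 × 1.4484 × 1.9031 = 0.3363.
T(690)/T(474) = exp(τ_B − τ_A) = exp(0.2614) = 1.2987.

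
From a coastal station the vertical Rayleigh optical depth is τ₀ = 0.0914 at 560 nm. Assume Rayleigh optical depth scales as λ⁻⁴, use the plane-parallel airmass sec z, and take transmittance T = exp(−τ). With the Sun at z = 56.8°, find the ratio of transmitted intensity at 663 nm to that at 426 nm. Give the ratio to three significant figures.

Airmass: sec 56.8° = 1.8263.
τ(663 nm) = 0.0914 × (560/663)⁴ × 1.8263 = 0.0914 × 0.5090 × 1.8263 = 0.0850.
τ(426 nm) = 0.0914 × (560/426)⁴ × 1.8263 = 0.0914 × 2.9862 × 1.8263 = 0.4985.
T(663)/T(426) = exp(τ_B − τ_A) = exp(0.4135) = 1.5121.

1.51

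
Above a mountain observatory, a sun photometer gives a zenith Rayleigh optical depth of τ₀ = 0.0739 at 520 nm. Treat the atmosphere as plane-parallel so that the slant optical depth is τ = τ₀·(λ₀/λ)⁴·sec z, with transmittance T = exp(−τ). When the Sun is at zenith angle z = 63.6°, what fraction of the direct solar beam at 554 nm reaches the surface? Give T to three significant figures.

sec 63.6° = 2.2490.
τ = 0.0739 × (520/554)⁴ × 2.2490 = 0.0739 × 0.7762 × 2.2490 = 0.1290.
T = exp(−0.1290) = 0.8790.

0.879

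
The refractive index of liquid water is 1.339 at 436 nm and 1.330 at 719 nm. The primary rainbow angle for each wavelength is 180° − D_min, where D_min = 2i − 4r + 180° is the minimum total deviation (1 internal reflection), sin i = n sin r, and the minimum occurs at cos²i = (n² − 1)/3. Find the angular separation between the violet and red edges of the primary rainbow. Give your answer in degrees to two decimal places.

At 436 nm (n = 1.339): cos²i = 0.26431 → i = 59.062°, r = 39.834°, D_min = 138.786°, rainbow angle = 41.214°.
At 719 nm (n = 1.330): cos²i = 0.25630 → i = 59.585°, r = 40.422°, D_min = 137.484°, rainbow angle = 42.516°.
Angular width = |41.214° − 42.516°| = 1.303°.

1.30°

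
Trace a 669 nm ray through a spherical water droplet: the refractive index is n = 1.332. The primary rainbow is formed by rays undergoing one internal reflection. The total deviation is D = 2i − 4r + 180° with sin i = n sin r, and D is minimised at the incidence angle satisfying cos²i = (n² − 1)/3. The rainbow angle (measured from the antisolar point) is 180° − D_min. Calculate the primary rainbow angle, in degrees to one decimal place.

cos²i = (1.77422 − 1)/3 = 0.25807; i = arccos(0.50801) = 59.469°.
sin r = sin 59.469°/1.332 = 0.64666; r = 40.290°.
D_min = 2·59.469° − 4·40.290° + 180° = 137.776°.
Rainbow angle = 180° − D_min = 42.224°.

42.2°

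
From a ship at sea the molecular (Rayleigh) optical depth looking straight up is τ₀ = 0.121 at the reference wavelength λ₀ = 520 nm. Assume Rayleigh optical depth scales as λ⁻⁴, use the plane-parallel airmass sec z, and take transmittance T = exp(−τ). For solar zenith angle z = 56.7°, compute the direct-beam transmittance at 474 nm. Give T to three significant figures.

0.727

sec 56.7° = 1.8214.
τ = 0.121 × (520/474)⁴ × 1.8214 = 0.121 × 1.4484 × 1.8214 = 0.3192.
T = exp(−0.3192) = 0.7267.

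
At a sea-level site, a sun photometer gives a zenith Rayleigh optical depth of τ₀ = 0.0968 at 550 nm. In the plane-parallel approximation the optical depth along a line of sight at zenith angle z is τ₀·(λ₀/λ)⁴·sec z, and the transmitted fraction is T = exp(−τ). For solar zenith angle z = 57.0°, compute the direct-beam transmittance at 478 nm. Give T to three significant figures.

sec 57.0° = 1.8361.
τ = 0.0968 × (550/478)⁴ × 1.8361 = 0.0968 × 1.7528 × 1.8361 = 0.3115.
T = exp(−0.3115) = 0.7323.

0.732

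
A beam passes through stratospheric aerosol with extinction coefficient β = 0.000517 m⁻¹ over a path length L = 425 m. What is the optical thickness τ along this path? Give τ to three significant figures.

τ = β·L = 0.000517 × 425 = 0.2197.

0.220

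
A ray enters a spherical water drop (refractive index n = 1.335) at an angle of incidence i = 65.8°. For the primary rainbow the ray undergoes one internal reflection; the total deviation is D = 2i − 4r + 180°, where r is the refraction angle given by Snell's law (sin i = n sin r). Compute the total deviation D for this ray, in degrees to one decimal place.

sin r = sin 65.8° / 1.335 = 0.9121/1.335 = 0.6832; r = 43.10°.
D = 2·65.8° − 4·43.10° + 180° = 131.60° − 172.39° + 180° = 139.21°.

139.2°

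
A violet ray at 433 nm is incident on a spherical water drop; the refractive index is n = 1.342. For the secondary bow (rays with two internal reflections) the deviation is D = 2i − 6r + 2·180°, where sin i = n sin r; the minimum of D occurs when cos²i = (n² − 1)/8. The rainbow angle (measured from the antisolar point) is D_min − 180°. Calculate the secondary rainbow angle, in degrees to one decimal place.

cos²i = (1.80096 − 1)/8 = 0.10012; i = arccos(0.31642) = 71.554°.
sin r = sin 71.554°/1.342 = 0.70687; r = 44.981°.
D_min = 2·71.554° − 6·44.981° + 360° = 233.222°.
Rainbow angle = D_min − 180° = 53.222°.

53.2°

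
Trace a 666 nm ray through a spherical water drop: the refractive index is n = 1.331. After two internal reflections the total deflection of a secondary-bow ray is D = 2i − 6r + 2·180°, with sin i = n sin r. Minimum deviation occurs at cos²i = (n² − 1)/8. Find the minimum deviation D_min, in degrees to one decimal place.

230.4°

cos²i = (1.77156 − 1)/8 = 0.09645; i = arccos(0.31056) = 71.907°.
sin r = sin 71.907°/1.331 = 0.71417; r = 45.575°.
D_min = 2·71.907° − 6·45.575° + 360° = 230.365°.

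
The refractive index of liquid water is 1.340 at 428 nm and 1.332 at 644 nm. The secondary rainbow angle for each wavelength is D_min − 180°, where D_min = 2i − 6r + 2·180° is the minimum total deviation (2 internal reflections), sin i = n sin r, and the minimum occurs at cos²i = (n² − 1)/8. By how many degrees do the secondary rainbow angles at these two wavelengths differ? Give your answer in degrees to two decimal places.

At 428 nm (n = 1.340): cos²i = 0.09945 → i = 71.618°, r = 45.088°, D_min = 232.709°, rainbow angle = 52.709°.
At 644 nm (n = 1.332): cos²i = 0.09678 → i = 71.875°, r = 45.520°, D_min = 230.628°, rainbow angle = 50.628°.
Angular width = |52.709° − 50.628°| = 2.080°.

2.08°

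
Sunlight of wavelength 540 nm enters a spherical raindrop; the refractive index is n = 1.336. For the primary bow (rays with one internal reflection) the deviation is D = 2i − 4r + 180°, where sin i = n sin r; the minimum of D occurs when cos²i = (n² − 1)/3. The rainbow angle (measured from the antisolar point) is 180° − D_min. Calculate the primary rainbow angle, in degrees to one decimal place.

cos²i = (1.78490 − 1)/3 = 0.26163; i = arccos(0.51150) = 59.236°.
sin r = sin 59.236°/1.336 = 0.64318; r = 40.029°.
D_min = 2·59.236° − 4·40.029° + 180° = 138.356°.
Rainbow angle = 180° − D_min = 41.644°.

41.6°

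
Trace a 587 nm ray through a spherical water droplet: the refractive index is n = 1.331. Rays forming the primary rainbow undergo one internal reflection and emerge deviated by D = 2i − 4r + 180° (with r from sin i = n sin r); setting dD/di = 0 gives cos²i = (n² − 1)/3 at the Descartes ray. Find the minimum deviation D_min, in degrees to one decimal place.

cos²i = (1.77156 − 1)/3 = 0.25719; i = arccos(0.50714) = 59.527°.
sin r = sin 59.527°/1.331 = 0.64753; r = 40.356°.
D_min = 2·59.527° − 4·40.356° + 180° = 137.630°.

137.6°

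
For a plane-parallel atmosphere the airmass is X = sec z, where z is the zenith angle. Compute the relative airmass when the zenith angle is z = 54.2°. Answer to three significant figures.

X = sec z = 1/cos 54.2° = 1/0.5850 = 1.7095.

1.71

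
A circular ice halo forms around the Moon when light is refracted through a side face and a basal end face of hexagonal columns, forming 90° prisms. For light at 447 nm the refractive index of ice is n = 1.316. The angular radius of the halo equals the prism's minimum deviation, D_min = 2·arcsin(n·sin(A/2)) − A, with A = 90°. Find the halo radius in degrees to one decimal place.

47.0°

n·sin(A/2) = 1.316 × sin 45° = 1.316 × 0.7071 = 0.9306.
D_min = 2·arcsin(0.9306) − 90° = 2 × 68.521° − 90° = 47.042°.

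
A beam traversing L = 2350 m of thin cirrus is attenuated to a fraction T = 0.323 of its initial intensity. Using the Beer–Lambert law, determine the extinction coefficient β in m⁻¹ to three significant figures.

0.000481 m⁻¹

Beer–Lambert: T = exp(−βL) ⇒ β = −ln(T)/L = −ln(0.323)/2350 = 1.1301/2350 = 0.0004809 m⁻¹.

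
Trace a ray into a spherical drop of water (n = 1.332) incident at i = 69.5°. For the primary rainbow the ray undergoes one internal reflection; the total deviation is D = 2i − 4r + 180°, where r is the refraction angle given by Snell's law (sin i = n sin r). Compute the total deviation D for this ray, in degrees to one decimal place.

sin r = sin 69.5° / 1.332 = 0.9367/1.332 = 0.7032; r = 44.68°.
D = 2·69.5° − 4·44.68° + 180° = 139.00° − 178.74° + 180° = 140.26°.

140.3°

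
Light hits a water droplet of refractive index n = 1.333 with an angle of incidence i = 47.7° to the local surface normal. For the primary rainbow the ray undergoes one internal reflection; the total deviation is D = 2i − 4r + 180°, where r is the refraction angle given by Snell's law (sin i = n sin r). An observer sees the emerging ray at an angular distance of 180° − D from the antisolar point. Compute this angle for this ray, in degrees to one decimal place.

39.4°

sin r = sin 47.7° / 1.333 = 0.7396/1.333 = 0.5549; r = 33.70°.
D = 2·47.7° − 4·33.70° + 180° = 95.40° − 134.80° + 180° = 140.60°.
Angle from antisolar point = 180° − D = 39.40°.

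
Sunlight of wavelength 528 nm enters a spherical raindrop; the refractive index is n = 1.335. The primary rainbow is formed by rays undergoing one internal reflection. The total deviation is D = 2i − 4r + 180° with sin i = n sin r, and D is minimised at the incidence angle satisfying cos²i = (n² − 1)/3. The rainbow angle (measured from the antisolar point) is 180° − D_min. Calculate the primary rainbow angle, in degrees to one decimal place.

41.8°

cos²i = (1.78222 − 1)/3 = 0.26074; i = arccos(0.51063) = 59.294°.
sin r = sin 59.294°/1.335 = 0.64405; r = 40.094°.
D_min = 2·59.294° − 4·40.094° + 180° = 138.212°.
Rainbow angle = 180° − D_min = 41.788°.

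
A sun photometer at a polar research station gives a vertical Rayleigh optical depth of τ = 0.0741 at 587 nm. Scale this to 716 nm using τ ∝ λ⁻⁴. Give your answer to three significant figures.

τ(716 nm) = τ(587 nm) × (587/716)⁴ = 0.0741 × (0.8198)⁴ = 0.0741 × 0.4518 = 0.0335.

0.0335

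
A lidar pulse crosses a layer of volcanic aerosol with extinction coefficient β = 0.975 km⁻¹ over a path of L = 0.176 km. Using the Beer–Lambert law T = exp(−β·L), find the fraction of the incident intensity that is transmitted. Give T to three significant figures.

0.842

τ = β·L = 0.975 × 0.176 = 0.1716.
T = exp(−0.1716) = 0.8423.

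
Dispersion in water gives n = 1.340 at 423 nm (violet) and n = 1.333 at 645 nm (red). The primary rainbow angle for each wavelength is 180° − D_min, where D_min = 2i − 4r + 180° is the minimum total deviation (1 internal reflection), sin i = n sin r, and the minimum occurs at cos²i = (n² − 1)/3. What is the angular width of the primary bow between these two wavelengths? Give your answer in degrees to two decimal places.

1.01°

At 423 nm (n = 1.340): cos²i = 0.26520 → i = 59.004°, r = 39.770°, D_min = 138.929°, rainbow angle = 41.071°.
At 645 nm (n = 1.333): cos²i = 0.25896 → i = 59.410°, r = 40.225°, D_min = 137.922°, rainbow angle = 42.078°.
Angular width = |41.071° − 42.078°| = 1.007°.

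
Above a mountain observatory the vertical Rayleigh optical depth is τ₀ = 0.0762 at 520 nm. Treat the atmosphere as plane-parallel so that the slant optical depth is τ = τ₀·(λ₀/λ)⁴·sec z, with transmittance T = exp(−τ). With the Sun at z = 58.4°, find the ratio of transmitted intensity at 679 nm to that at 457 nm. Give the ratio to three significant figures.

Airmass: sec 58.4° = 1.9084.
τ(679 nm) = 0.0762 × (520/679)⁴ × 1.9084 = 0.0762 × 0.3440 × 1.9084 = 0.0500.
τ(457 nm) = 0.0762 × (520/457)⁴ × 1.9084 = 0.0762 × 1.6763 × 1.9084 = 0.2438.
T(679)/T(457) = exp(τ_B − τ_A) = exp(0.1937) = 1.2138.

1.21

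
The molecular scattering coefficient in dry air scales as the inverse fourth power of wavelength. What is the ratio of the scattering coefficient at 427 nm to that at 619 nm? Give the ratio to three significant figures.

4.42

Rayleigh scattering ∝ λ⁻⁴, so the ratio of coefficients is the inverse fourth power of the wavelength ratio.
σ(427)/σ(619) = (619/427)⁴ = (1.4496)⁴ = 4.416.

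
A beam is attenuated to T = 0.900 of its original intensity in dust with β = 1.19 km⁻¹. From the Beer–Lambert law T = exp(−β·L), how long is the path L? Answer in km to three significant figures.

0.0885 km

Beer–Lambert: T = exp(−βL) ⇒ L = −ln(T)/β = −ln(0.900)/1.19 = 0.1054/1.19 = 0.08854 km.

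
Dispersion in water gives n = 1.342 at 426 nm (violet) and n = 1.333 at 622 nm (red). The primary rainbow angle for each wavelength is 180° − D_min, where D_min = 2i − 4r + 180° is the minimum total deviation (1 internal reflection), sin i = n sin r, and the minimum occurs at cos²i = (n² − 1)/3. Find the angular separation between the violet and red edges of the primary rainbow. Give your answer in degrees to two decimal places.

At 426 nm (n = 1.342): cos²i = 0.26699 → i = 58.888°, r = 39.641°, D_min = 139.213°, rainbow angle = 40.787°.
At 622 nm (n = 1.333): cos²i = 0.25896 → i = 59.410°, r = 40.225°, D_min = 137.922°, rainbow angle = 42.078°.
Angular width = |40.787° − 42.078°| = 1.291°.

1.29°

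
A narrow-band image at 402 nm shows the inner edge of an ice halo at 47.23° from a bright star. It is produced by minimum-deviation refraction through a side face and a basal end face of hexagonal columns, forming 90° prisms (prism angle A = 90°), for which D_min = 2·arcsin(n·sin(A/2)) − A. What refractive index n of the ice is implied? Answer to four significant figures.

1.317

Rearranging: n = sin((D_min + A)/2) / sin(A/2).
(D_min + A)/2 = (47.23° + 90°)/2 = 68.615°.
n = sin 68.615° / sin 45° = 0.9312 / 0.7071 = 1.3168.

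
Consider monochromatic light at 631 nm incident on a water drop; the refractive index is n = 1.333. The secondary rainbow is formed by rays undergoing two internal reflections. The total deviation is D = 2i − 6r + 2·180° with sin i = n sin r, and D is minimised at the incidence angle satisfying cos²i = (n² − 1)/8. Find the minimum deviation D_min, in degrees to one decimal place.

cos²i = (1.77689 − 1)/8 = 0.09711; i = arccos(0.31163) = 71.843°.
sin r = sin 71.843°/1.333 = 0.71283; r = 45.466°.
D_min = 2·71.843° − 6·45.466° + 360° = 230.891°.

230.9°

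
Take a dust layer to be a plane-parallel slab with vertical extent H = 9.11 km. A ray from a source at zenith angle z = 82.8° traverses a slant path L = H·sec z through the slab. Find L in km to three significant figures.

72.7 km

sec z = 1/cos 82.8° = 7.9787.
L = 9.11 × 7.9787 = 72.686 km.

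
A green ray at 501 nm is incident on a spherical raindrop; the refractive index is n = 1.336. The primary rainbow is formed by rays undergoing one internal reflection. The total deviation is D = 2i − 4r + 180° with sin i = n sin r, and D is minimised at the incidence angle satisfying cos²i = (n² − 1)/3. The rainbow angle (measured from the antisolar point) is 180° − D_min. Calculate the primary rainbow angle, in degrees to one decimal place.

41.6°

cos²i = (1.78490 − 1)/3 = 0.26163; i = arccos(0.51150) = 59.236°.
sin r = sin 59.236°/1.336 = 0.64318; r = 40.029°.
D_min = 2·59.236° − 4·40.029° + 180° = 138.356°.
Rainbow angle = 180° − D_min = 41.644°.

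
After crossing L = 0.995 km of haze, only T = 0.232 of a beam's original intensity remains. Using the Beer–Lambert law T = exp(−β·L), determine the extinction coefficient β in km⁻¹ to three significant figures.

1.47 km⁻¹

Beer–Lambert: T = exp(−βL) ⇒ β = −ln(T)/L = −ln(0.232)/0.995 = 1.4610/0.995 = 1.468 km⁻¹.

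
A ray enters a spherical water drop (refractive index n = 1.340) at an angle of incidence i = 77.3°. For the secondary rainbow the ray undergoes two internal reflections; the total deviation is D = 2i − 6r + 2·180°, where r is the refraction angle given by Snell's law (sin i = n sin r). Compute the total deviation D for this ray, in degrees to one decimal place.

234.3°

sin r = sin 77.3° / 1.340 = 0.9755/1.340 = 0.7280; r = 46.72°.
D = 2·77.3° − 6·46.72° + 2·180° = 154.60° − 280.32° + 360° = 234.28°.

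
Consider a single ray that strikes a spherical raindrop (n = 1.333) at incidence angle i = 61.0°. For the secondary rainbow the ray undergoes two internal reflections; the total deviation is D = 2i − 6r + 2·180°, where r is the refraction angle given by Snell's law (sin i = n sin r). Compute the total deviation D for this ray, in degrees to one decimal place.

236.0°

sin r = sin 61.0° / 1.333 = 0.8746/1.333 = 0.6561; r = 41.01°.
D = 2·61.0° − 6·41.01° + 2·180° = 122.00° − 246.03° + 360° = 235.97°.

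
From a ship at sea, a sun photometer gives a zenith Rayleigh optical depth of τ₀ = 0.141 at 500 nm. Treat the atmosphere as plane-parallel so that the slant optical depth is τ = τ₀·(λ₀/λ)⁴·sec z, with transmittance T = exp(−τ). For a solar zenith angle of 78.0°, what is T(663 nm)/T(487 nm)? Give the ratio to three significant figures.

Airmass: sec 78.0° = 4.8097.
τ(663 nm) = 0.141 × (500/663)⁴ × 4.8097 = 0.141 × 0.3235 × 4.8097 = 0.2194.
τ(487 nm) = 0.141 × (500/487)⁴ × 4.8097 = 0.141 × 1.1111 × 4.8097 = 0.7535.
T(663)/T(487) = exp(τ_B − τ_A) = exp(0.5342) = 1.7060.

1.71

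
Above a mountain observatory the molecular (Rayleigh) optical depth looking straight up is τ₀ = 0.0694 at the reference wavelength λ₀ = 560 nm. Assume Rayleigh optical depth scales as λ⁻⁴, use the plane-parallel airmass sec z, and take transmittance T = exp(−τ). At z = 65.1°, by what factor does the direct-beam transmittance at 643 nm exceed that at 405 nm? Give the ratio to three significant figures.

Airmass: sec 65.1° = 2.3751.
τ(643 nm) = 0.0694 × (560/643)⁴ × 2.3751 = 0.0694 × 0.5753 × 2.3751 = 0.0948.
τ(405 nm) = 0.0694 × (560/405)⁴ × 2.3751 = 0.0694 × 3.6554 × 2.3751 = 0.6025.
T(643)/T(405) = exp(τ_B − τ_A) = exp(0.5077) = 1.6615.

1.66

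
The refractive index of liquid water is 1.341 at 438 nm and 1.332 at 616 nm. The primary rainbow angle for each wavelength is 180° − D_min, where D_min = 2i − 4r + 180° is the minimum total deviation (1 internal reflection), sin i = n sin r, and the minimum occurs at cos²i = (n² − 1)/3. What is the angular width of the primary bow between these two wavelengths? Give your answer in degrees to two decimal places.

At 438 nm (n = 1.341): cos²i = 0.26609 → i = 58.946°, r = 39.705°, D_min = 139.071°, rainbow angle = 40.929°.
At 616 nm (n = 1.332): cos²i = 0.25807 → i = 59.469°, r = 40.290°, D_min = 137.776°, rainbow angle = 42.224°.
Angular width = |40.929° − 42.224°| = 1.295°.

1.29°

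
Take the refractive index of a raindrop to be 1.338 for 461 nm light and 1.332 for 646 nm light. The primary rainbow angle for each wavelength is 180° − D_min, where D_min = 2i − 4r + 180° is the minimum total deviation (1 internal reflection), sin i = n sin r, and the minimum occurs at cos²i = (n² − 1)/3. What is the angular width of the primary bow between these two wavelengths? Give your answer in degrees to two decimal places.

At 461 nm (n = 1.338): cos²i = 0.26341 → i = 59.120°, r = 39.899°, D_min = 138.643°, rainbow angle = 41.357°.
At 646 nm (n = 1.332): cos²i = 0.25807 → i = 59.469°, r = 40.290°, D_min = 137.776°, rainbow angle = 42.224°.
Angular width = |41.357° − 42.224°| = 0.867°.

0.87°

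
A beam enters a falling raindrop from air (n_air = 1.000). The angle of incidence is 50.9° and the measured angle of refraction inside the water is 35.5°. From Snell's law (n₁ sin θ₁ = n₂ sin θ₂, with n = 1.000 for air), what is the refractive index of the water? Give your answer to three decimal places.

n = sin θ_i / sin θ_r = sin 50.9° / sin 35.5° = 0.7760 / 0.5807 = 1.3364.

1.336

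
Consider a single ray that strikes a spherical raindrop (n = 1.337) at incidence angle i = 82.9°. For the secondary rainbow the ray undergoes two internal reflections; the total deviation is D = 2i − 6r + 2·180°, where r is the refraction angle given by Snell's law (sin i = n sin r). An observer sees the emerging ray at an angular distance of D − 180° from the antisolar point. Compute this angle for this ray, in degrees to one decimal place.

sin r = sin 82.9° / 1.337 = 0.9923/1.337 = 0.7422; r = 47.92°.
D = 2·82.9° − 6·47.92° + 2·180° = 165.80° − 287.52° + 360° = 238.28°.
Angle from antisolar point = D − 180° = 58.28°.

58.3°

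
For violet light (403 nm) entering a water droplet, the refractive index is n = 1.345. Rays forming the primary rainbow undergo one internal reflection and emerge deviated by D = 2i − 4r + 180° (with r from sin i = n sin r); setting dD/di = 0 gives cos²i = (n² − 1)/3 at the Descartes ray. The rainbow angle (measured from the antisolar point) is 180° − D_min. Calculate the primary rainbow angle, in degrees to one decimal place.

cos²i = (1.80902 − 1)/3 = 0.26967; i = arccos(0.51930) = 58.715°.
sin r = sin 58.715°/1.345 = 0.63538; r = 39.448°.
D_min = 2·58.715° − 4·39.448° + 180° = 139.635°.
Rainbow angle = 180° − D_min = 40.365°.

40.4°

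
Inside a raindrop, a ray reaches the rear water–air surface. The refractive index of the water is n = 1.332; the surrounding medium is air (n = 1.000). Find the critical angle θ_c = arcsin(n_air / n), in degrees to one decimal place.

48.7°

sin θ_c = n_air / n = 1.000 / 1.332 = 0.7508.
θ_c = arcsin(0.7508) = 48.66°.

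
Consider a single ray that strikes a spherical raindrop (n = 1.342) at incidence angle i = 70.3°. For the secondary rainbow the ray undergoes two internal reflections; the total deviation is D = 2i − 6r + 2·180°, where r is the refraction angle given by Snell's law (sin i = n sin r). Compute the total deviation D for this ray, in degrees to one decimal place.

233.3°

sin r = sin 70.3° / 1.342 = 0.9415/1.342 = 0.7015; r = 44.55°.
D = 2·70.3° − 6·44.55° + 2·180° = 140.60° − 267.31° + 360° = 233.29°.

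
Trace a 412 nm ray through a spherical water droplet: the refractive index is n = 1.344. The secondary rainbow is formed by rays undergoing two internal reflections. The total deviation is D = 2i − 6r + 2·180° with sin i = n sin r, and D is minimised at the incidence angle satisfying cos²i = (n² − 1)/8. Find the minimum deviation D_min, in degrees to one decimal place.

cos²i = (1.80634 − 1)/8 = 0.10079; i = arccos(0.31748) = 71.490°.
sin r = sin 71.490°/1.344 = 0.70555; r = 44.874°.
D_min = 2·71.490° − 6·44.874° + 360° = 233.733°.

233.7°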